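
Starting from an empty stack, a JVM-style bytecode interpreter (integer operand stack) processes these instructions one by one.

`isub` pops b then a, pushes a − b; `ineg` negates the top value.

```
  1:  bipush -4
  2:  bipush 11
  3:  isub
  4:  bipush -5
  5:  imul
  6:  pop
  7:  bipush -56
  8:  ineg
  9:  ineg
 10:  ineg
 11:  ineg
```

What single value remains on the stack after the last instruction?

bipush -4  : -4
bipush 11  : -4 11
isub       : -15
bipush -5  : -15 -5
imul       : 75
pop        : (empty)
bipush -56 : -56
ineg       : 56
ineg       : -56
ineg       : 56
ineg       : -56

-56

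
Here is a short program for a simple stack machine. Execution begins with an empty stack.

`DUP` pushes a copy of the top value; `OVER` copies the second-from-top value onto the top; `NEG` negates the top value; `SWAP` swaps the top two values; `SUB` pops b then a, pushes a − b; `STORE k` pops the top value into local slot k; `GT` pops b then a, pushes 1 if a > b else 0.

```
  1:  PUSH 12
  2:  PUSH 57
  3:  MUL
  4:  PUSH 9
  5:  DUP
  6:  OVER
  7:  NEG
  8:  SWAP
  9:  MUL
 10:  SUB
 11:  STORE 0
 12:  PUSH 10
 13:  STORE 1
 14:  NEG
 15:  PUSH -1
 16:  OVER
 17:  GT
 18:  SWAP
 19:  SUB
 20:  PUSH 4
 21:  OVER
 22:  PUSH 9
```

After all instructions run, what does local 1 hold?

10

PUSH 12 : [12]
PUSH 57 : [12, 57]
MUL     : [684]
PUSH 9  : [684, 9]
DUP     : [684, 9, 9]
OVER    : [684, 9, 9, 9]
NEG     : [684, 9, 9, -9]
SWAP    : [684, 9, -9, 9]
MUL     : [684, 9, -81]
SUB     : [684, 90]
STORE 0 : [684]
PUSH 10 : [684, 10]
STORE 1 : [684]
NEG     : [-684]
PUSH -1 : [-684, -1]
OVER    : [-684, -1, -684]
GT      : [-684, 1]
SWAP    : [1, -684]
SUB     : [685]
PUSH 4  : [685, 4]
OVER    : [685, 4, 685]
PUSH 9  : [685, 4, 685, 9]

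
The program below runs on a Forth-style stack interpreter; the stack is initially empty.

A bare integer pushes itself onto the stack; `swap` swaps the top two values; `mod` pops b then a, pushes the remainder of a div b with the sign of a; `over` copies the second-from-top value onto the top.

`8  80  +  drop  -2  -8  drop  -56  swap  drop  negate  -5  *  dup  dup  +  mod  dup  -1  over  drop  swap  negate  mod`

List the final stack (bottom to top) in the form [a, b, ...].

8      → [8]
80     → [8, 80]
+      → [88]
drop   → []
-2     → [-2]
-8     → [-2, -8]
drop   → [-2]
-56    → [-2, -56]
swap   → [-56, -2]
drop   → [-56]
negate → [56]
-5     → [56, -5]
*      → [-280]
dup    → [-280, -280]
dup    → [-280, -280, -280]
+      → [-280, -560]
mod    → [-280]
dup    → [-280, -280]
-1     → [-280, -280, -1]
over   → [-280, -280, -1, -280]
drop   → [-280, -280, -1]
swap   → [-280, -1, -280]
negate → [-280, -1, 280]
mod    → [-280, -1]

[-280, -1]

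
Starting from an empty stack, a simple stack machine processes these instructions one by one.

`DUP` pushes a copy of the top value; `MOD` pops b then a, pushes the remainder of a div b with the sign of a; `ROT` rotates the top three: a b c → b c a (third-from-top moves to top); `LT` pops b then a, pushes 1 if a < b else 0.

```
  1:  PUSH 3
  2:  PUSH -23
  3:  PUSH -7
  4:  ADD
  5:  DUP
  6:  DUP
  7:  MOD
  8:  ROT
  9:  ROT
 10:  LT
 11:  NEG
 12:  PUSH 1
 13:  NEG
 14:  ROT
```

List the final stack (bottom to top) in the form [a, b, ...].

[0, -1, 0]

PUSH 3   -> 3
PUSH -23 -> 3 -23
PUSH -7  -> 3 -23 -7
ADD      -> 3 -30
DUP      -> 3 -30 -30
DUP      -> 3 -30 -30 -30
MOD      -> 3 -30 0
ROT      -> -30 0 3
ROT      -> 0 3 -30
LT       -> 0 0
NEG      -> 0 0
PUSH 1   -> 0 0 1
NEG      -> 0 0 -1
ROT      -> 0 -1 0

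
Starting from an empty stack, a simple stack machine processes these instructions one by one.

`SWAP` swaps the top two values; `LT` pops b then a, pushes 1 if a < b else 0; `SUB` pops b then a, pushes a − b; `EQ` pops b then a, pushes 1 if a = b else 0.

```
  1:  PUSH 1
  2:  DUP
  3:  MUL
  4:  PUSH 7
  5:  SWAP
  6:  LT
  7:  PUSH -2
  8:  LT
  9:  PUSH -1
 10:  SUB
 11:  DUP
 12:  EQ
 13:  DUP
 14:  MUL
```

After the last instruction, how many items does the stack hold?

1

PUSH 1   [1]
DUP      [1, 1]
MUL      [1]
PUSH 7   [1, 7]
SWAP     [7, 1]
LT       [0]
PUSH -2  [0, -2]
LT       [0]
PUSH -1  [0, -1]
SUB      [1]
DUP      [1, 1]
EQ       [1]
DUP      [1, 1]
MUL      [1]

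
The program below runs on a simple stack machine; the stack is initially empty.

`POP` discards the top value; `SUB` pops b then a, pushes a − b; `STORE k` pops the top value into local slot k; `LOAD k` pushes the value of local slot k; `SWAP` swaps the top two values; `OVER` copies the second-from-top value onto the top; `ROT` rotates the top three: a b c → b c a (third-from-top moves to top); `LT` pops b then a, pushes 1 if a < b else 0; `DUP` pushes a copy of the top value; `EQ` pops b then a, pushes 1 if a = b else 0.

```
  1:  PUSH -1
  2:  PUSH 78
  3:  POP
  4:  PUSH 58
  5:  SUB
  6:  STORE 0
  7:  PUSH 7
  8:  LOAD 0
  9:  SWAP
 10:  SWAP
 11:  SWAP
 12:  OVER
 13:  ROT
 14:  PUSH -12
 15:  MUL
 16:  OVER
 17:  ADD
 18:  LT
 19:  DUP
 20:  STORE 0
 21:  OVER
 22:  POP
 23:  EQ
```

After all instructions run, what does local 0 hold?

1

PUSH -1   -1
PUSH 78   -1 78
POP       -1
PUSH 58   -1 58
SUB       -59
STORE 0   (empty)
PUSH 7    7
LOAD 0    7 -59
SWAP      -59 7
SWAP      7 -59
SWAP      -59 7
OVER      -59 7 -59
ROT       7 -59 -59
PUSH -12  7 -59 -59 -12
MUL       7 -59 708
OVER      7 -59 708 -59
ADD       7 -59 649
LT        7 1
DUP       7 1 1
STORE 0   7 1
OVER      7 1 7
POP       7 1
EQ        0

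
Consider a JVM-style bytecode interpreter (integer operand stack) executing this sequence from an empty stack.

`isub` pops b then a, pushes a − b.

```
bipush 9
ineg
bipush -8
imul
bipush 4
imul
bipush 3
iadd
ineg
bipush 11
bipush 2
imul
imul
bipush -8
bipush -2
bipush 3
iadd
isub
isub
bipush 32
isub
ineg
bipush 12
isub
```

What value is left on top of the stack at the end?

bipush 9  → [9]
ineg      → [-9]
bipush -8 → [-9, -8]
imul      → [72]
bipush 4  → [72, 4]
imul      → [288]
bipush 3  → [288, 3]
iadd      → [291]
ineg      → [-291]
bipush 11 → [-291, 11]
bipush 2  → [-291, 11, 2]
imul      → [-291, 22]
imul      → [-6402]
bipush -8 → [-6402, -8]
bipush -2 → [-6402, -8, -2]
bipush 3  → [-6402, -8, -2, 3]
iadd      → [-6402, -8, 1]
isub      → [-6402, -9]
isub      → [-6393]
bipush 32 → [-6393, 32]
isub      → [-6425]
ineg      → [6425]
bipush 12 → [6425, 12]
isub      → [6413]

6413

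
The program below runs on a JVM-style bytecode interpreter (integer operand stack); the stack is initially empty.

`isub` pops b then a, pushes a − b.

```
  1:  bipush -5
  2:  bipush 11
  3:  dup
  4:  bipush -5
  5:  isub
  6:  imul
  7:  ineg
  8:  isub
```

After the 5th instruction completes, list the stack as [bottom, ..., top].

[-5, 11, 16]

bipush -5 -> -5
bipush 11 -> -5 11
dup       -> -5 11 11
bipush -5 -> -5 11 11 -5
isub      -> -5 11 16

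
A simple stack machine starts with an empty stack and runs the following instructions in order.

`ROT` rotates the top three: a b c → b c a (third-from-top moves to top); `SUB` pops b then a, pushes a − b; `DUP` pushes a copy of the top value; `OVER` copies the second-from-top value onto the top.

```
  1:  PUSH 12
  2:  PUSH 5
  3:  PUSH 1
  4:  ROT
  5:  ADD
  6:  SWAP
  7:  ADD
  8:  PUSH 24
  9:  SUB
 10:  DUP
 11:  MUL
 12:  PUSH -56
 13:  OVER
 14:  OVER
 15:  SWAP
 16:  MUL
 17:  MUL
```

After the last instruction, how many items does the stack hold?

PUSH 12  -> 12
PUSH 5   -> 12 5
PUSH 1   -> 12 5 1
ROT      -> 5 1 12
ADD      -> 5 13
SWAP     -> 13 5
ADD      -> 18
PUSH 24  -> 18 24
SUB      -> -6
DUP      -> -6 -6
MUL      -> 36
PUSH -56 -> 36 -56
OVER     -> 36 -56 36
OVER     -> 36 -56 36 -56
SWAP     -> 36 -56 -56 36
MUL      -> 36 -56 -2016
MUL      -> 36 112896

2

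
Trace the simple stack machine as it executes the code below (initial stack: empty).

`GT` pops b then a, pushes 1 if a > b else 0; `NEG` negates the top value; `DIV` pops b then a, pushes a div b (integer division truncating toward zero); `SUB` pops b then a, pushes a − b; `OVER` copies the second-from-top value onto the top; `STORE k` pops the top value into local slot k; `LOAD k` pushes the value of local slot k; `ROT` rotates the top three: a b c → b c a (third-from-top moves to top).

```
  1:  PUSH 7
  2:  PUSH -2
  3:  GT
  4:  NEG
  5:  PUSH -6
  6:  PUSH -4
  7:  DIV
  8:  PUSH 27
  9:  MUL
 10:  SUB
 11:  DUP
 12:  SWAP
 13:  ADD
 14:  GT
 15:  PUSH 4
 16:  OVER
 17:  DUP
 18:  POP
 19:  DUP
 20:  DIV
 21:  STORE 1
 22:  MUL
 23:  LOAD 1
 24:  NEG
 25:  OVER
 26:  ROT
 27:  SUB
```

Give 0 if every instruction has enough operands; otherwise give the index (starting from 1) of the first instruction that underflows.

14

PUSH 7  → 7
PUSH -2 → 7 -2
GT      → 1
NEG     → -1
PUSH -6 → -1 -6
PUSH -4 → -1 -6 -4
DIV     → -1 1
PUSH 27 → -1 1 27
MUL     → -1 27
SUB     → -28
DUP     → -28 -28
SWAP    → -28 -28
ADD     → -56
GT  — needs 2 operands, stack has 1 → underflow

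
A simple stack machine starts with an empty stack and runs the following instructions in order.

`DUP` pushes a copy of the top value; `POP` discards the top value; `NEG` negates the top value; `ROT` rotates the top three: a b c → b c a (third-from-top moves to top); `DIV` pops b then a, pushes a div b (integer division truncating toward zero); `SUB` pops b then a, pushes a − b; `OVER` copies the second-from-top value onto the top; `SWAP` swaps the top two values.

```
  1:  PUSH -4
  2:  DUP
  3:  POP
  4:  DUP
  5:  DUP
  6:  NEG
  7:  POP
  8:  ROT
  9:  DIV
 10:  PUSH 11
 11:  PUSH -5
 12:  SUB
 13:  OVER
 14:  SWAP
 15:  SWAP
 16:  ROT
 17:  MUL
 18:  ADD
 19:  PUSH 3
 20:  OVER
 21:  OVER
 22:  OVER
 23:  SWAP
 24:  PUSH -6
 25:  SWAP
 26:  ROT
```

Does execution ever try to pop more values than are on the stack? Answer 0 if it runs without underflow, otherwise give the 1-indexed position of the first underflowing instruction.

PUSH -4 -> [-4]
DUP     -> [-4, -4]
POP     -> [-4]
DUP     -> [-4, -4]
DUP     -> [-4, -4, -4]
NEG     -> [-4, -4, 4]
POP     -> [-4, -4]
ROT  — needs 3 operands, stack has 2 → underflow

8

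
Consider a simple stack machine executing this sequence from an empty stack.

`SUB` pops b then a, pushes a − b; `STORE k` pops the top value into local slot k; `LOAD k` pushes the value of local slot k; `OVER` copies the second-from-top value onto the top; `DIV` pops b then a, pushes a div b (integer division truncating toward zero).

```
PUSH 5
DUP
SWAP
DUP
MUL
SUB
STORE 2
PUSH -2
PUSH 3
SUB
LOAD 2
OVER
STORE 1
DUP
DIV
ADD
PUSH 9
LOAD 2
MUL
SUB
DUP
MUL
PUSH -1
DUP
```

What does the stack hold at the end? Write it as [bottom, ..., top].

PUSH 5  → [5]
DUP     → [5, 5]
SWAP    → [5, 5]
DUP     → [5, 5, 5]
MUL     → [5, 25]
SUB     → [-20]
STORE 2 → []
PUSH -2 → [-2]
PUSH 3  → [-2, 3]
SUB     → [-5]
LOAD 2  → [-5, -20]
OVER    → [-5, -20, -5]
STORE 1 → [-5, -20]
DUP     → [-5, -20, -20]
DIV     → [-5, 1]
ADD     → [-4]
PUSH 9  → [-4, 9]
LOAD 2  → [-4, 9, -20]
MUL     → [-4, -180]
SUB     → [176]
DUP     → [176, 176]
MUL     → [30976]
PUSH -1 → [30976, -1]
DUP     → [30976, -1, -1]

[30976, -1, -1]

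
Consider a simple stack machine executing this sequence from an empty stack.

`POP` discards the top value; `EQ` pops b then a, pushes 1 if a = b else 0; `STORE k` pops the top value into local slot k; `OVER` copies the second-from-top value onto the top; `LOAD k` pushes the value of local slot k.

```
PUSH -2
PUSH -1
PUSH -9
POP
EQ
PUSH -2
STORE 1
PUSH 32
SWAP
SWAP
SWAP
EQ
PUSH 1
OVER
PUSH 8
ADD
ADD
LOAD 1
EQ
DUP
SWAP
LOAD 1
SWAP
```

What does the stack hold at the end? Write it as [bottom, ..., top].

[0, 0, -2, 0]

PUSH -2 -> [-2]
PUSH -1 -> [-2, -1]
PUSH -9 -> [-2, -1, -9]
POP     -> [-2, -1]
EQ      -> [0]
PUSH -2 -> [0, -2]
STORE 1 -> [0]
PUSH 32 -> [0, 32]
SWAP    -> [32, 0]
SWAP    -> [0, 32]
SWAP    -> [32, 0]
EQ      -> [0]
PUSH 1  -> [0, 1]
OVER    -> [0, 1, 0]
PUSH 8  -> [0, 1, 0, 8]
ADD     -> [0, 1, 8]
ADD     -> [0, 9]
LOAD 1  -> [0, 9, -2]
EQ      -> [0, 0]
DUP     -> [0, 0, 0]
SWAP    -> [0, 0, 0]
LOAD 1  -> [0, 0, 0, -2]
SWAP    -> [0, 0, -2, 0]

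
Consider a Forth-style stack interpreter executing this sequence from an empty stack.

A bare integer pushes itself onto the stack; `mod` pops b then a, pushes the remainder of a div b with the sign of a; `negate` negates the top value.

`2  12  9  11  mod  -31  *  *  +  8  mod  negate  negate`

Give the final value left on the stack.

2      → [2]
12     → [2, 12]
9      → [2, 12, 9]
11     → [2, 12, 9, 11]
mod    → [2, 12, 9]
-31    → [2, 12, 9, -31]
*      → [2, 12, -279]
*      → [2, -3348]
+      → [-3346]
8      → [-3346, 8]
mod    → [-2]
negate → [2]
negate → [-2]

-2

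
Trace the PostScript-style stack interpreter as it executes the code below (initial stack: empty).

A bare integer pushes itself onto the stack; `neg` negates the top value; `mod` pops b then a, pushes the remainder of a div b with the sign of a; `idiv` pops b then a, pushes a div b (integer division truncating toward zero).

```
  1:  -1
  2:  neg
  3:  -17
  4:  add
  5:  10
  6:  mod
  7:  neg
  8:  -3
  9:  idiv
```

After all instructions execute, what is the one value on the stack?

-2

-1   -> -1
neg  -> 1
-17  -> 1 -17
add  -> -16
10   -> -16 10
mod  -> -6
neg  -> 6
-3   -> 6 -3
idiv -> -2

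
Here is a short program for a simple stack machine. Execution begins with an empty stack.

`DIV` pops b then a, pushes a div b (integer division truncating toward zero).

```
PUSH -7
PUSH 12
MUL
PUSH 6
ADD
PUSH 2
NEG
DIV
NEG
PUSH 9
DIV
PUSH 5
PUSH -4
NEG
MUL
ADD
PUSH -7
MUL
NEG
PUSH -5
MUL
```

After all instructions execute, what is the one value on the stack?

-560

PUSH -7 -> [-7]
PUSH 12 -> [-7, 12]
MUL     -> [-84]
PUSH 6  -> [-84, 6]
ADD     -> [-78]
PUSH 2  -> [-78, 2]
NEG     -> [-78, -2]
DIV     -> [39]
NEG     -> [-39]
PUSH 9  -> [-39, 9]
DIV     -> [-4]
PUSH 5  -> [-4, 5]
PUSH -4 -> [-4, 5, -4]
NEG     -> [-4, 5, 4]
MUL     -> [-4, 20]
ADD     -> [16]
PUSH -7 -> [16, -7]
MUL     -> [-112]
NEG     -> [112]
PUSH -5 -> [112, -5]
MUL     -> [-560]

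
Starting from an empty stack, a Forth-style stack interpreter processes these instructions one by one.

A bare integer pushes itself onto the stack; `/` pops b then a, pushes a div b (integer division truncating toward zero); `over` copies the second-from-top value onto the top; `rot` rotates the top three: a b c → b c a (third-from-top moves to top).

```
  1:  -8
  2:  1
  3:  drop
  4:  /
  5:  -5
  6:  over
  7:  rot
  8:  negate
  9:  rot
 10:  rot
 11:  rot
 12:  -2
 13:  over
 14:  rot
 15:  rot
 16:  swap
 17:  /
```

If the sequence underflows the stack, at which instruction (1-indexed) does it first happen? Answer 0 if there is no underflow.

4

-8   -> -8
1    -> -8 1
drop -> -8
/  — needs 2 operands, stack has 1 → underflow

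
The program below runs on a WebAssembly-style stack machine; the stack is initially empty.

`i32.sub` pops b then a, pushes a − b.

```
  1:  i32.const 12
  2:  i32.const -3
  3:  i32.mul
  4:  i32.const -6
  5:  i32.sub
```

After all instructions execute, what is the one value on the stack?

-30

i32.const 12 : [12]
i32.const -3 : [12, -3]
i32.mul      : [-36]
i32.const -6 : [-36, -6]
i32.sub      : [-30]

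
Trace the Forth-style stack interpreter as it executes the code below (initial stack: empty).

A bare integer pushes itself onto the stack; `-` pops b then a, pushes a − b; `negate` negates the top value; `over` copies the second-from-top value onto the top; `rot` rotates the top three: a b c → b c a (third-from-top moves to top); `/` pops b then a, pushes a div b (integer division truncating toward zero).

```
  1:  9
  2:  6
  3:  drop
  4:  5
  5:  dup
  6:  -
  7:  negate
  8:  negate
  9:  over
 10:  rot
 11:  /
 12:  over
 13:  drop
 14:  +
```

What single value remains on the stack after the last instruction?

9      : 9
6      : 9 6
drop   : 9
5      : 9 5
dup    : 9 5 5
-      : 9 0
negate : 9 0
negate : 9 0
over   : 9 0 9
rot    : 0 9 9
/      : 0 1
over   : 0 1 0
drop   : 0 1
+      : 1

1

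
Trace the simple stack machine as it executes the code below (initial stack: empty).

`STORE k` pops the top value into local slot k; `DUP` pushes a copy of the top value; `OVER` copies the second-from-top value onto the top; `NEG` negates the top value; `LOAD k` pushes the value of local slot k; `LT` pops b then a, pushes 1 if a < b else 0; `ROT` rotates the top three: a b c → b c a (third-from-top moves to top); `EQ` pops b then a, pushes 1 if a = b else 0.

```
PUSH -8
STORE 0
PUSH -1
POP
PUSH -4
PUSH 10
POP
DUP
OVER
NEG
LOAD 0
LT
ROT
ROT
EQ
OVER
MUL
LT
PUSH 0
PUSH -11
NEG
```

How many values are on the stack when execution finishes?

3

PUSH -8  → [-8]
STORE 0  → []
PUSH -1  → [-1]
POP      → []
PUSH -4  → [-4]
PUSH 10  → [-4, 10]
POP      → [-4]
DUP      → [-4, -4]
OVER     → [-4, -4, -4]
NEG      → [-4, -4, 4]
LOAD 0   → [-4, -4, 4, -8]
LT       → [-4, -4, 0]
ROT      → [-4, 0, -4]
ROT      → [0, -4, -4]
EQ       → [0, 1]
OVER     → [0, 1, 0]
MUL      → [0, 0]
LT       → [0]
PUSH 0   → [0, 0]
PUSH -11 → [0, 0, -11]
NEG      → [0, 0, 11]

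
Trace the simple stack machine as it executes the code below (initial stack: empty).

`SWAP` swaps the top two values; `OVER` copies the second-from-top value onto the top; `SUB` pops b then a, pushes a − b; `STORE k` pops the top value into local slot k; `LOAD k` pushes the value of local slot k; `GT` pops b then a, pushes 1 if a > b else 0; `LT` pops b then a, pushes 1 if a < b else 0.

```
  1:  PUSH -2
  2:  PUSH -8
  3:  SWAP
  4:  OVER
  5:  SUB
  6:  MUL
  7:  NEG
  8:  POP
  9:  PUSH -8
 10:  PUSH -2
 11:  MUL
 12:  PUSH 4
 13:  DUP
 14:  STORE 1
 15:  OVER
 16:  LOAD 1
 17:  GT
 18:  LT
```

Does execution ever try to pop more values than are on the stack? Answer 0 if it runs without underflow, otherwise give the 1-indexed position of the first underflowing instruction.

0

PUSH -2 : -2
PUSH -8 : -2 -8
SWAP    : -8 -2
OVER    : -8 -2 -8
SUB     : -8 6
MUL     : -48
NEG     : 48
POP     : (empty)
PUSH -8 : -8
PUSH -2 : -8 -2
MUL     : 16
PUSH 4  : 16 4
DUP     : 16 4 4
STORE 1 : 16 4
OVER    : 16 4 16
LOAD 1  : 16 4 16 4
GT      : 16 4 1
LT      : 16 0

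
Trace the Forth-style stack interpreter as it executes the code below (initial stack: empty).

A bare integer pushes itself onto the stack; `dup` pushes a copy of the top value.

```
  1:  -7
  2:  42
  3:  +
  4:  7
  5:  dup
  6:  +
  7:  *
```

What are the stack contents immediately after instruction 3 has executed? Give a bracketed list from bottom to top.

-7 : [-7]
42 : [-7, 42]
+  : [35]

[35]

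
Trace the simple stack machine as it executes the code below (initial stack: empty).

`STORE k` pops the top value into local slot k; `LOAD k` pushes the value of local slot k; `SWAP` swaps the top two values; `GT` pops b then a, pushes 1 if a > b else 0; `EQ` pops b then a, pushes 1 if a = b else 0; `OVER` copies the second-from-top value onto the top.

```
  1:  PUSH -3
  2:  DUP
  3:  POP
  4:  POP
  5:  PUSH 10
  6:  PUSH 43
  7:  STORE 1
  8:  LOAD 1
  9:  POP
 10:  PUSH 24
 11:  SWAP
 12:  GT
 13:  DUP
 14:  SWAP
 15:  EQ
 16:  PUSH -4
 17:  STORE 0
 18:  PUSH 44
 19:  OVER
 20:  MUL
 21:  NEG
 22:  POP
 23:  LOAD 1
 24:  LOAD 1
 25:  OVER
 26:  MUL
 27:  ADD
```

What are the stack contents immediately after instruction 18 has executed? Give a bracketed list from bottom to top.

[1, 44]

PUSH -3 : -3
DUP     : -3 -3
POP     : -3
POP     : (empty)
PUSH 10 : 10
PUSH 43 : 10 43
STORE 1 : 10
LOAD 1  : 10 43
POP     : 10
PUSH 24 : 10 24
SWAP    : 24 10
GT      : 1
DUP     : 1 1
SWAP    : 1 1
EQ      : 1
PUSH -4 : 1 -4
STORE 0 : 1
PUSH 44 : 1 44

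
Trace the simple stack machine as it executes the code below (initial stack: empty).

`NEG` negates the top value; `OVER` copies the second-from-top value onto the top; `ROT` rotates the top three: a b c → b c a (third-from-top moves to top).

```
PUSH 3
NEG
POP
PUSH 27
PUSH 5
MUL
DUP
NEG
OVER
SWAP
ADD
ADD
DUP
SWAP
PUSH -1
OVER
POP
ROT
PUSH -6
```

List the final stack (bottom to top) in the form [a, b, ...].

PUSH 3   [3]
NEG      [-3]
POP      []
PUSH 27  [27]
PUSH 5   [27, 5]
MUL      [135]
DUP      [135, 135]
NEG      [135, -135]
OVER     [135, -135, 135]
SWAP     [135, 135, -135]
ADD      [135, 0]
ADD      [135]
DUP      [135, 135]
SWAP     [135, 135]
PUSH -1  [135, 135, -1]
OVER     [135, 135, -1, 135]
POP      [135, 135, -1]
ROT      [135, -1, 135]
PUSH -6  [135, -1, 135, -6]

[135, -1, 135, -6]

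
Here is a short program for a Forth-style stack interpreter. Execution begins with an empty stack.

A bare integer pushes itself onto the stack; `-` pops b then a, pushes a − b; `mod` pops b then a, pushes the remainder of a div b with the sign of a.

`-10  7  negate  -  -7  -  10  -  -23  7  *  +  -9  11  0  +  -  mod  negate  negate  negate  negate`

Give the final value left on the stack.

-7

-10    → -10
7      → -10 7
negate → -10 -7
-      → -3
-7     → -3 -7
-      → 4
10     → 4 10
-      → -6
-23    → -6 -23
7      → -6 -23 7
*      → -6 -161
+      → -167
-9     → -167 -9
11     → -167 -9 11
0      → -167 -9 11 0
+      → -167 -9 11
-      → -167 -20
mod    → -7
negate → 7
negate → -7
negate → 7
negate → -7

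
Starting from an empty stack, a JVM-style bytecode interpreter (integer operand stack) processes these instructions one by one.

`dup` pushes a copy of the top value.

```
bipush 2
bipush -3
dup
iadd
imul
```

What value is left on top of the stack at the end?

bipush 2   2
bipush -3  2 -3
dup        2 -3 -3
iadd       2 -6
imul       -12

-12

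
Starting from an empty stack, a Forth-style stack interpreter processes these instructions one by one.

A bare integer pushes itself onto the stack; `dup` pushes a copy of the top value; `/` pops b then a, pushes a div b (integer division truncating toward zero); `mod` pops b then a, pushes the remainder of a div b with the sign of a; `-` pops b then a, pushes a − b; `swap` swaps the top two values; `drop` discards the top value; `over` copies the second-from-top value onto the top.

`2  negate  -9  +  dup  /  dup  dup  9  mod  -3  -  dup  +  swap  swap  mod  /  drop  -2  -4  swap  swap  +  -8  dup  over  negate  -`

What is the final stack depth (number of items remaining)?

3

2       2
negate  -2
-9      -2 -9
+       -11
dup     -11 -11
/       1
dup     1 1
dup     1 1 1
9       1 1 1 9
mod     1 1 1
-3      1 1 1 -3
-       1 1 4
dup     1 1 4 4
+       1 1 8
swap    1 8 1
swap    1 1 8
mod     1 1
/       1
drop    (empty)
-2      -2
-4      -2 -4
swap    -4 -2
swap    -2 -4
+       -6
-8      -6 -8
dup     -6 -8 -8
over    -6 -8 -8 -8
negate  -6 -8 -8 8
-       -6 -8 -16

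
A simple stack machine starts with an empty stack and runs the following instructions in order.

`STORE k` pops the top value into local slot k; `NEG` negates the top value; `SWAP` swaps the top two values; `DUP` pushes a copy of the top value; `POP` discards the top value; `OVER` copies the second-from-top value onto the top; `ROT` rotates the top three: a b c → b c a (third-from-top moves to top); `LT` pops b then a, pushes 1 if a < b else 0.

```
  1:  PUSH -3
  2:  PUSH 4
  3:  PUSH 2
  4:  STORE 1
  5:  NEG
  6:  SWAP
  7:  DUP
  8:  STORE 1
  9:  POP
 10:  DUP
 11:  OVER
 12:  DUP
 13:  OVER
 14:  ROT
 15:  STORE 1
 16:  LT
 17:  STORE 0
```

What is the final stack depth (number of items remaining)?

PUSH -3 -> -3
PUSH 4  -> -3 4
PUSH 2  -> -3 4 2
STORE 1 -> -3 4
NEG     -> -3 -4
SWAP    -> -4 -3
DUP     -> -4 -3 -3
STORE 1 -> -4 -3
POP     -> -4
DUP     -> -4 -4
OVER    -> -4 -4 -4
DUP     -> -4 -4 -4 -4
OVER    -> -4 -4 -4 -4 -4
ROT     -> -4 -4 -4 -4 -4
STORE 1 -> -4 -4 -4 -4
LT      -> -4 -4 0
STORE 0 -> -4 -4

2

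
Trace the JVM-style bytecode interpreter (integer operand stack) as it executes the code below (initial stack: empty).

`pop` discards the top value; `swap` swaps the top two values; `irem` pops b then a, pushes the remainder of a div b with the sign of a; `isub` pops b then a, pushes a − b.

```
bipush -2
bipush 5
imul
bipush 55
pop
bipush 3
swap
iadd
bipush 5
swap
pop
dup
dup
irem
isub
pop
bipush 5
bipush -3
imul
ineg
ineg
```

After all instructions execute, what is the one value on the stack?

-15

bipush -2 -> [-2]
bipush 5  -> [-2, 5]
imul      -> [-10]
bipush 55 -> [-10, 55]
pop       -> [-10]
bipush 3  -> [-10, 3]
swap      -> [3, -10]
iadd      -> [-7]
bipush 5  -> [-7, 5]
swap      -> [5, -7]
pop       -> [5]
dup       -> [5, 5]
dup       -> [5, 5, 5]
irem      -> [5, 0]
isub      -> [5]
pop       -> []
bipush 5  -> [5]
bipush -3 -> [5, -3]
imul      -> [-15]
ineg      -> [15]
ineg      -> [-15]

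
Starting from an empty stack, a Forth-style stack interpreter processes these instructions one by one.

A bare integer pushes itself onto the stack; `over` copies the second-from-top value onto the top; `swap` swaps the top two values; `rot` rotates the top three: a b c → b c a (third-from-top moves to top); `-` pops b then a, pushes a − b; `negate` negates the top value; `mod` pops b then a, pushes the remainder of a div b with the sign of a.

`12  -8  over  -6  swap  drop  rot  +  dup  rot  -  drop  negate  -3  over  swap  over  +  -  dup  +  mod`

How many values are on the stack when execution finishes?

12     → 12
-8     → 12 -8
over   → 12 -8 12
-6     → 12 -8 12 -6
swap   → 12 -8 -6 12
drop   → 12 -8 -6
rot    → -8 -6 12
+      → -8 6
dup    → -8 6 6
rot    → 6 6 -8
-      → 6 14
drop   → 6
negate → -6
-3     → -6 -3
over   → -6 -3 -6
swap   → -6 -6 -3
over   → -6 -6 -3 -6
+      → -6 -6 -9
-      → -6 3
dup    → -6 3 3
+      → -6 6
mod    → 0

1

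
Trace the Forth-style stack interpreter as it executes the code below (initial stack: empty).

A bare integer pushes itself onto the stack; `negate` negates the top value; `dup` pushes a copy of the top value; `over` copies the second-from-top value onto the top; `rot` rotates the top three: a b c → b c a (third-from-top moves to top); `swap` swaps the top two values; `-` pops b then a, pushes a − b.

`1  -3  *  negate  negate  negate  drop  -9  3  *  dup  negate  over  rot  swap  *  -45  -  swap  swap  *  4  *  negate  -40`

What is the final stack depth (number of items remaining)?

2

1      : [1]
-3     : [1, -3]
*      : [-3]
negate : [3]
negate : [-3]
negate : [3]
drop   : []
-9     : [-9]
3      : [-9, 3]
*      : [-27]
dup    : [-27, -27]
negate : [-27, 27]
over   : [-27, 27, -27]
rot    : [27, -27, -27]
swap   : [27, -27, -27]
*      : [27, 729]
-45    : [27, 729, -45]
-      : [27, 774]
swap   : [774, 27]
swap   : [27, 774]
*      : [20898]
4      : [20898, 4]
*      : [83592]
negate : [-83592]
-40    : [-83592, -40]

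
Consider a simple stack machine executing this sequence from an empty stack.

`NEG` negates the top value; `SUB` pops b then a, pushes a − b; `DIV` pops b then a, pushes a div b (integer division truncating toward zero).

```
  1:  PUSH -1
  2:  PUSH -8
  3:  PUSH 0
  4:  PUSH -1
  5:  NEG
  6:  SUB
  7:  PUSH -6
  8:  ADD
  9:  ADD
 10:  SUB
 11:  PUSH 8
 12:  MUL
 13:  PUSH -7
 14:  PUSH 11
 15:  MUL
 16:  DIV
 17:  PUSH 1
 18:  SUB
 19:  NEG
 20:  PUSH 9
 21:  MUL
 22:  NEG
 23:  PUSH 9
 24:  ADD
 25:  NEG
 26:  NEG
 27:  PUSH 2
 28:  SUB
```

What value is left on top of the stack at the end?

-11

PUSH -1  [-1]
PUSH -8  [-1, -8]
PUSH 0   [-1, -8, 0]
PUSH -1  [-1, -8, 0, -1]
NEG      [-1, -8, 0, 1]
SUB      [-1, -8, -1]
PUSH -6  [-1, -8, -1, -6]
ADD      [-1, -8, -7]
ADD      [-1, -15]
SUB      [14]
PUSH 8   [14, 8]
MUL      [112]
PUSH -7  [112, -7]
PUSH 11  [112, -7, 11]
MUL      [112, -77]
DIV      [-1]
PUSH 1   [-1, 1]
SUB      [-2]
NEG      [2]
PUSH 9   [2, 9]
MUL      [18]
NEG      [-18]
PUSH 9   [-18, 9]
ADD      [-9]
NEG      [9]
NEG      [-9]
PUSH 2   [-9, 2]
SUB      [-11]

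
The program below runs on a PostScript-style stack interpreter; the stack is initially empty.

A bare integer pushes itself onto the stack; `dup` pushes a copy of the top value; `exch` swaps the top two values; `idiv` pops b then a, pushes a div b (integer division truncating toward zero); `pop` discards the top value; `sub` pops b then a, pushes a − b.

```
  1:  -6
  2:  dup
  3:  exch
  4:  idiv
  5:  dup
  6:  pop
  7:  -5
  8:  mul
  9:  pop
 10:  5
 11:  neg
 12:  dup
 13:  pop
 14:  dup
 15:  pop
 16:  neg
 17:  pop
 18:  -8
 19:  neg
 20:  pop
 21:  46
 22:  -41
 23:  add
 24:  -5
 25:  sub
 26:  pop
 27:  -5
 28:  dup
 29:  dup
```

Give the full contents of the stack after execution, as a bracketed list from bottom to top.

-6   : [-6]
dup  : [-6, -6]
exch : [-6, -6]
idiv : [1]
dup  : [1, 1]
pop  : [1]
-5   : [1, -5]
mul  : [-5]
pop  : []
5    : [5]
neg  : [-5]
dup  : [-5, -5]
pop  : [-5]
dup  : [-5, -5]
pop  : [-5]
neg  : [5]
pop  : []
-8   : [-8]
neg  : [8]
pop  : []
46   : [46]
-41  : [46, -41]
add  : [5]
-5   : [5, -5]
sub  : [10]
pop  : []
-5   : [-5]
dup  : [-5, -5]
dup  : [-5, -5, -5]

[-5, -5, -5]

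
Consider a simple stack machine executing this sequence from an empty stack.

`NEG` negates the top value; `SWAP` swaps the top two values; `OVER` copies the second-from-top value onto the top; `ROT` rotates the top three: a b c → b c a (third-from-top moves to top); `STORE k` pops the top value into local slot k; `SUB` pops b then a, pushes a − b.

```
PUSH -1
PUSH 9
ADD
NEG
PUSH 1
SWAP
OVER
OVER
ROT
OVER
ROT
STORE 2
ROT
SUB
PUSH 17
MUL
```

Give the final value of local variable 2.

PUSH -1 → [-1]
PUSH 9  → [-1, 9]
ADD     → [8]
NEG     → [-8]
PUSH 1  → [-8, 1]
SWAP    → [1, -8]
OVER    → [1, -8, 1]
OVER    → [1, -8, 1, -8]
ROT     → [1, 1, -8, -8]
OVER    → [1, 1, -8, -8, -8]
ROT     → [1, 1, -8, -8, -8]
STORE 2 → [1, 1, -8, -8]
ROT     → [1, -8, -8, 1]
SUB     → [1, -8, -9]
PUSH 17 → [1, -8, -9, 17]
MUL     → [1, -8, -153]

-8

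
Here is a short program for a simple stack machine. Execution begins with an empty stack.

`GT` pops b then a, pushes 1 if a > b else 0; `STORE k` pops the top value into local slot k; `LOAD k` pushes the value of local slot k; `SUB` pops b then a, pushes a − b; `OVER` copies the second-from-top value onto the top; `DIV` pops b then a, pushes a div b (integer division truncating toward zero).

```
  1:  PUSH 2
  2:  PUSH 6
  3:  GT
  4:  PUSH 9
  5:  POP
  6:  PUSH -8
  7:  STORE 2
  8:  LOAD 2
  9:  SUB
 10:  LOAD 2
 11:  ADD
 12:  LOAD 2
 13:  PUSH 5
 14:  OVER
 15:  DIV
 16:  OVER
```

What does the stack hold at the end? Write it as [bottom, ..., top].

[0, -8, 0, -8]

PUSH 2  -> 2
PUSH 6  -> 2 6
GT      -> 0
PUSH 9  -> 0 9
POP     -> 0
PUSH -8 -> 0 -8
STORE 2 -> 0
LOAD 2  -> 0 -8
SUB     -> 8
LOAD 2  -> 8 -8
ADD     -> 0
LOAD 2  -> 0 -8
PUSH 5  -> 0 -8 5
OVER    -> 0 -8 5 -8
DIV     -> 0 -8 0
OVER    -> 0 -8 0 -8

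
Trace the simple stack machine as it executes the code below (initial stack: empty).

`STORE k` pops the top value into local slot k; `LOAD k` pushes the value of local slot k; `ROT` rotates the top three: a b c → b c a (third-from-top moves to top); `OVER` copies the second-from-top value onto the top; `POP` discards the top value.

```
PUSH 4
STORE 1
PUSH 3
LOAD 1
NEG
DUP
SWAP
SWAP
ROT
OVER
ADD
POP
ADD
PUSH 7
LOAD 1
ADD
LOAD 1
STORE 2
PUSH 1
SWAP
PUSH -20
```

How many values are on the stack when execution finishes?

4

PUSH 4   : [4]
STORE 1  : []
PUSH 3   : [3]
LOAD 1   : [3, 4]
NEG      : [3, -4]
DUP      : [3, -4, -4]
SWAP     : [3, -4, -4]
SWAP     : [3, -4, -4]
ROT      : [-4, -4, 3]
OVER     : [-4, -4, 3, -4]
ADD      : [-4, -4, -1]
POP      : [-4, -4]
ADD      : [-8]
PUSH 7   : [-8, 7]
LOAD 1   : [-8, 7, 4]
ADD      : [-8, 11]
LOAD 1   : [-8, 11, 4]
STORE 2  : [-8, 11]
PUSH 1   : [-8, 11, 1]
SWAP     : [-8, 1, 11]
PUSH -20 : [-8, 1, 11, -20]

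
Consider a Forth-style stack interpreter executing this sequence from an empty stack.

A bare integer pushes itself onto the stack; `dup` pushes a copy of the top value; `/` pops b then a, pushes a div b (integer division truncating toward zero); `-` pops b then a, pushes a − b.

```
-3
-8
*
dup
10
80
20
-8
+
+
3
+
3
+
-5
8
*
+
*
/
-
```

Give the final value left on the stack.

-3  -> [-3]
-8  -> [-3, -8]
*   -> [24]
dup -> [24, 24]
10  -> [24, 24, 10]
80  -> [24, 24, 10, 80]
20  -> [24, 24, 10, 80, 20]
-8  -> [24, 24, 10, 80, 20, -8]
+   -> [24, 24, 10, 80, 12]
+   -> [24, 24, 10, 92]
3   -> [24, 24, 10, 92, 3]
+   -> [24, 24, 10, 95]
3   -> [24, 24, 10, 95, 3]
+   -> [24, 24, 10, 98]
-5  -> [24, 24, 10, 98, -5]
8   -> [24, 24, 10, 98, -5, 8]
*   -> [24, 24, 10, 98, -40]
+   -> [24, 24, 10, 58]
*   -> [24, 24, 580]
/   -> [24, 0]
-   -> [24]

24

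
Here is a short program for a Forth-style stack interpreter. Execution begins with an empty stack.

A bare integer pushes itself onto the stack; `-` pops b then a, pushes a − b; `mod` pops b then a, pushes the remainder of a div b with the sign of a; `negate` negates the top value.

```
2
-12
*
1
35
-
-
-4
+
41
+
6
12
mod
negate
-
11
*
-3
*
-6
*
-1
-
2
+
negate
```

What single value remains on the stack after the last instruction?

2      -> [2]
-12    -> [2, -12]
*      -> [-24]
1      -> [-24, 1]
35     -> [-24, 1, 35]
-      -> [-24, -34]
-      -> [10]
-4     -> [10, -4]
+      -> [6]
41     -> [6, 41]
+      -> [47]
6      -> [47, 6]
12     -> [47, 6, 12]
mod    -> [47, 6]
negate -> [47, -6]
-      -> [53]
11     -> [53, 11]
*      -> [583]
-3     -> [583, -3]
*      -> [-1749]
-6     -> [-1749, -6]
*      -> [10494]
-1     -> [10494, -1]
-      -> [10495]
2      -> [10495, 2]
+      -> [10497]
negate -> [-10497]

-10497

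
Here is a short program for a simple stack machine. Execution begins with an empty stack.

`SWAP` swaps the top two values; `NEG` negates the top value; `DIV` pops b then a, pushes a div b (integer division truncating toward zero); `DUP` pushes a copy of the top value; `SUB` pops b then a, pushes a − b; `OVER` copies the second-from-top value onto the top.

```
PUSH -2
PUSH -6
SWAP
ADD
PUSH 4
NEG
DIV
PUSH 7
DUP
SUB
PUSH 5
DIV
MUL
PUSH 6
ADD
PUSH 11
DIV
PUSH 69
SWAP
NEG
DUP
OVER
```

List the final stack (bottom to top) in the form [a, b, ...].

[69, 0, 0, 0]

PUSH -2 -> -2
PUSH -6 -> -2 -6
SWAP    -> -6 -2
ADD     -> -8
PUSH 4  -> -8 4
NEG     -> -8 -4
DIV     -> 2
PUSH 7  -> 2 7
DUP     -> 2 7 7
SUB     -> 2 0
PUSH 5  -> 2 0 5
DIV     -> 2 0
MUL     -> 0
PUSH 6  -> 0 6
ADD     -> 6
PUSH 11 -> 6 11
DIV     -> 0
PUSH 69 -> 0 69
SWAP    -> 69 0
NEG     -> 69 0
DUP     -> 69 0 0
OVER    -> 69 0 0 0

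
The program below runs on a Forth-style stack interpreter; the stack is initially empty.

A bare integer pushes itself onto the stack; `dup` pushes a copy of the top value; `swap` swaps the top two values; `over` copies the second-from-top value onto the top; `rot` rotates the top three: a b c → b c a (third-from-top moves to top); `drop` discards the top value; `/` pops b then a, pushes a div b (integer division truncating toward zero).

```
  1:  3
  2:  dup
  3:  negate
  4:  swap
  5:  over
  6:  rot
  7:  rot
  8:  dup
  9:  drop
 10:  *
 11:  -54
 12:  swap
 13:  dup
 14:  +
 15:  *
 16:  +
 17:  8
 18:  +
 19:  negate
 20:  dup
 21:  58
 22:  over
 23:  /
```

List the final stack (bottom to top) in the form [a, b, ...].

[-977, -977, 0]

3      : 3
dup    : 3 3
negate : 3 -3
swap   : -3 3
over   : -3 3 -3
rot    : 3 -3 -3
rot    : -3 -3 3
dup    : -3 -3 3 3
drop   : -3 -3 3
*      : -3 -9
-54    : -3 -9 -54
swap   : -3 -54 -9
dup    : -3 -54 -9 -9
+      : -3 -54 -18
*      : -3 972
+      : 969
8      : 969 8
+      : 977
negate : -977
dup    : -977 -977
58     : -977 -977 58
over   : -977 -977 58 -977
/      : -977 -977 0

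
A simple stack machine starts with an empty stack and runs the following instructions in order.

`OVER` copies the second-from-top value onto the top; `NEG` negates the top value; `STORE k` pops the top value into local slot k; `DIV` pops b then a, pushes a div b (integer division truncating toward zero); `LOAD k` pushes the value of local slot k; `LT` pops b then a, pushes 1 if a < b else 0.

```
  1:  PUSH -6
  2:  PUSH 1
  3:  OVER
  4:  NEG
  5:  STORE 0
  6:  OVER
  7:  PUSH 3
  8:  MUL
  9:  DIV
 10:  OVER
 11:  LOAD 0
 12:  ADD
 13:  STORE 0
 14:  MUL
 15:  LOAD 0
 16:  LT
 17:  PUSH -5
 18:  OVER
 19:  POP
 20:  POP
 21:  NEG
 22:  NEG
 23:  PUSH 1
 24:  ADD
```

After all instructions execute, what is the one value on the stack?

1

PUSH -6  [-6]
PUSH 1   [-6, 1]
OVER     [-6, 1, -6]
NEG      [-6, 1, 6]
STORE 0  [-6, 1]
OVER     [-6, 1, -6]
PUSH 3   [-6, 1, -6, 3]
MUL      [-6, 1, -18]
DIV      [-6, 0]
OVER     [-6, 0, -6]
LOAD 0   [-6, 0, -6, 6]
ADD      [-6, 0, 0]
STORE 0  [-6, 0]
MUL      [0]
LOAD 0   [0, 0]
LT       [0]
PUSH -5  [0, -5]
OVER     [0, -5, 0]
POP      [0, -5]
POP      [0]
NEG      [0]
NEG      [0]
PUSH 1   [0, 1]
ADD      [1]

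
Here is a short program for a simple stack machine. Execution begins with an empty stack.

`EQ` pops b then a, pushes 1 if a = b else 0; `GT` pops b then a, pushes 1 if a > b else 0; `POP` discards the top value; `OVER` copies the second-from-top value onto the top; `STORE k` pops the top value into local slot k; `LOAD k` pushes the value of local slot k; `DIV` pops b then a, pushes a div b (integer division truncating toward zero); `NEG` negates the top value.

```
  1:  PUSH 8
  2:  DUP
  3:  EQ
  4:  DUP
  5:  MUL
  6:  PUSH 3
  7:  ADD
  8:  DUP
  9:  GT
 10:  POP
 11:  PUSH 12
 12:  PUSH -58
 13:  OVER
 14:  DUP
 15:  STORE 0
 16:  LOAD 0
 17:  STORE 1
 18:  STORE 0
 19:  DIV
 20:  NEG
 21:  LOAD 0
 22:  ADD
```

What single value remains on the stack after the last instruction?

PUSH 8    8
DUP       8 8
EQ        1
DUP       1 1
MUL       1
PUSH 3    1 3
ADD       4
DUP       4 4
GT        0
POP       (empty)
PUSH 12   12
PUSH -58  12 -58
OVER      12 -58 12
DUP       12 -58 12 12
STORE 0   12 -58 12
LOAD 0    12 -58 12 12
STORE 1   12 -58 12
STORE 0   12 -58
DIV       0
NEG       0
LOAD 0    0 12
ADD       12

12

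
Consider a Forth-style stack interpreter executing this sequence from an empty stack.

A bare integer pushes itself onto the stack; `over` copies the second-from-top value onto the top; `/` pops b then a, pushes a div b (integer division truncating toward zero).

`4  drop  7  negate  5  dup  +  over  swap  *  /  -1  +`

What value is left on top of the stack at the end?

4      → [4]
drop   → []
7      → [7]
negate → [-7]
5      → [-7, 5]
dup    → [-7, 5, 5]
+      → [-7, 10]
over   → [-7, 10, -7]
swap   → [-7, -7, 10]
*      → [-7, -70]
/      → [0]
-1     → [0, -1]
+      → [-1]

-1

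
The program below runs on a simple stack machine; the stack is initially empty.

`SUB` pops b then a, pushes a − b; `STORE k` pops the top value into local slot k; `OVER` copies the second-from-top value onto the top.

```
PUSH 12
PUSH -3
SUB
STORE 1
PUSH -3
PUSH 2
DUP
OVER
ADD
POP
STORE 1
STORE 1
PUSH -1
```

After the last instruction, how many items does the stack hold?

PUSH 12 → 12
PUSH -3 → 12 -3
SUB     → 15
STORE 1 → (empty)
PUSH -3 → -3
PUSH 2  → -3 2
DUP     → -3 2 2
OVER    → -3 2 2 2
ADD     → -3 2 4
POP     → -3 2
STORE 1 → -3
STORE 1 → (empty)
PUSH -1 → -1

1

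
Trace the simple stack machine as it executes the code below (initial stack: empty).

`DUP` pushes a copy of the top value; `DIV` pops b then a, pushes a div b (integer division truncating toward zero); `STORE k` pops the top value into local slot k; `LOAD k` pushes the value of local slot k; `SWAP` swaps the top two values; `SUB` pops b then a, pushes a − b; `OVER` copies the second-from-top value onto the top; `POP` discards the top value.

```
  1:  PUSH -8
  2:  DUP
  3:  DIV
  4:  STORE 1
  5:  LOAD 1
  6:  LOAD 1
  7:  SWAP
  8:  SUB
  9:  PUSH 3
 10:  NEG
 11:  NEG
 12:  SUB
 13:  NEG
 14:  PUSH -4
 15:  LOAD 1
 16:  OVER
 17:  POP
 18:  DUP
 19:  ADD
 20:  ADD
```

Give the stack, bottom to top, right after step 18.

[3, -4, 1, 1]

PUSH -8 : -8
DUP     : -8 -8
DIV     : 1
STORE 1 : (empty)
LOAD 1  : 1
LOAD 1  : 1 1
SWAP    : 1 1
SUB     : 0
PUSH 3  : 0 3
NEG     : 0 -3
NEG     : 0 3
SUB     : -3
NEG     : 3
PUSH -4 : 3 -4
LOAD 1  : 3 -4 1
OVER    : 3 -4 1 -4
POP     : 3 -4 1
DUP     : 3 -4 1 1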